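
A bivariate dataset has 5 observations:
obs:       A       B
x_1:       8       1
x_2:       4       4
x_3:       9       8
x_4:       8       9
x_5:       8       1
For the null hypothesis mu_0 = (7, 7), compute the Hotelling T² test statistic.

Step 1 — sample mean vector:
  mean(A) = (8 + 4 + 9 + 8 + 8) / 5 = 37/5 = 7.4
  mean(B) = (1 + 4 + 8 + 9 + 1) / 5 = 23/5 = 4.6
  x̄ = (7.4, 4.6),  deviation x̄ - mu_0 = (7.4, 4.6) - (7, 7) = (0.4, -2.4).

Step 2 — sample covariance matrix, S[i,j] = (1/(n-1)) · Σ_k (x_{k,i} - mean_i) · (x_{k,j} - mean_j), divisor n-1 = 4:
  S[A,A] = ((0.6)·(0.6) + (-3.4)·(-3.4) + (1.6)·(1.6) + (0.6)·(0.6) + (0.6)·(0.6)) / 4 = 15.2/4 = 3.8
  S[A,B] = ((0.6)·(-3.6) + (-3.4)·(-0.6) + (1.6)·(3.4) + (0.6)·(4.4) + (0.6)·(-3.6)) / 4 = 5.8/4 = 1.45
  S[B,B] = ((-3.6)·(-3.6) + (-0.6)·(-0.6) + (3.4)·(3.4) + (4.4)·(4.4) + (-3.6)·(-3.6)) / 4 = 57.2/4 = 14.3
  S = [[3.8, 1.45],
 [1.45, 14.3]].

Step 3 — invert S. det(S) = 3.8·14.3 - (1.45)² = 52.2375.
  S^{-1} = (1/det) · [[d, -b], [-b, a]] = [[0.2737, -0.0278],
 [-0.0278, 0.0727]].

Step 4 — quadratic form (x̄ - mu_0)^T · S^{-1} · (x̄ - mu_0):
  S^{-1} · (x̄ - mu_0) = (0.1761, -0.1857),
  (x̄ - mu_0)^T · [...] = (0.4)·(0.1761) + (-2.4)·(-0.1857) = 0.5161.

Step 5 — scale by n: T² = 5 · 0.5161 = 2.5805.

T² ≈ 2.5805


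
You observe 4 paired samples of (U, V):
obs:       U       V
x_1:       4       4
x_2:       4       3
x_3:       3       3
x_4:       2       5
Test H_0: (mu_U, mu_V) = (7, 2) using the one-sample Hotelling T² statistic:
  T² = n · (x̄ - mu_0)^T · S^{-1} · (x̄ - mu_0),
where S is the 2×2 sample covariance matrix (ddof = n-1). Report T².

Step 1 — sample mean vector:
  mean(U) = (4 + 4 + 3 + 2) / 4 = 13/4 = 3.25
  mean(V) = (4 + 3 + 3 + 5) / 4 = 15/4 = 3.75
  x̄ = (3.25, 3.75),  deviation x̄ - mu_0 = (3.25, 3.75) - (7, 2) = (-3.75, 1.75).

Step 2 — sample covariance matrix, S[i,j] = (1/(n-1)) · Σ_k (x_{k,i} - mean_i) · (x_{k,j} - mean_j), divisor n-1 = 3:
  S[U,U] = ((0.75)·(0.75) + (0.75)·(0.75) + (-0.25)·(-0.25) + (-1.25)·(-1.25)) / 3 = 2.75/3 = 0.9167
  S[U,V] = ((0.75)·(0.25) + (0.75)·(-0.75) + (-0.25)·(-0.75) + (-1.25)·(1.25)) / 3 = -1.75/3 = -0.5833
  S[V,V] = ((0.25)·(0.25) + (-0.75)·(-0.75) + (-0.75)·(-0.75) + (1.25)·(1.25)) / 3 = 2.75/3 = 0.9167
  S = [[0.9167, -0.5833],
 [-0.5833, 0.9167]].

Step 3 — invert S. det(S) = 0.9167·0.9167 - (-0.5833)² = 0.5.
  S^{-1} = (1/det) · [[d, -b], [-b, a]] = [[1.8333, 1.1667],
 [1.1667, 1.8333]].

Step 4 — quadratic form (x̄ - mu_0)^T · S^{-1} · (x̄ - mu_0):
  S^{-1} · (x̄ - mu_0) = (-4.8333, -1.1667),
  (x̄ - mu_0)^T · [...] = (-3.75)·(-4.8333) + (1.75)·(-1.1667) = 16.0833.

Step 5 — scale by n: T² = 4 · 16.0833 = 64.3333.

T² ≈ 64.3333


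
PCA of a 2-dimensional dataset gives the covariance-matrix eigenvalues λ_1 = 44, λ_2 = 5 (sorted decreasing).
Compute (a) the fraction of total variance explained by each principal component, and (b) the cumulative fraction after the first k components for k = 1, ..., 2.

Step 1 — total variance = trace(Sigma) = Σ λ_i = 44 + 5 = 49.

Step 2 — fraction explained by component i = λ_i / Σ λ:
  PC1: 44/49 = 0.898
  PC2: 5/49 = 0.102

Step 3 — cumulative fraction after k components = (λ_1 + ... + λ_k) / Σ λ:
  k = 1: 44/49 = 0.898
  k = 2: (44 + 5)/49 = 49/49 = 1

Summary (fraction, with percent):

explained: PC1 0.898 (89.8%), PC2 0.102 (10.2%);  cumulative: 0.898, 1


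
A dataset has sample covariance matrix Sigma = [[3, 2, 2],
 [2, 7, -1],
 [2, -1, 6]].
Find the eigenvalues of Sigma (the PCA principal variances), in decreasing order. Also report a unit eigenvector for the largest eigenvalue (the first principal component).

Step 1 — characteristic polynomial p(λ) = det(λI - Sigma) = λ³ - tr·λ² + c_1·λ - det, where tr = trace, c_1 = sum of the principal 2×2 minors, det = det(Sigma):
  tr = 3 + 7 + 6 = 16,
  c_1 = (3·7 - (2)²) + (3·6 - (2)²) + (7·6 - (-1)²) = 17 + 14 + 41 = 72,
  det = 3·(7·6 - (-1)²) - (2)·((2)·6 - (-1)·(2)) + (2)·((2)·(-1) - 7·(2)) = 3·(41) - (2)·(14) + (2)·(-16) = 63.
  So p(λ) = λ³ - 16λ² + 72λ - 63.
Step 2 — look for an integer root (rational root theorem: any rational root is an integer divisor of 63). Testing λ = 7:
  p(7) = 343 - 784 + 504 - 63 = 0  ✓
  Dividing out (λ - 7): p(λ) = (λ - 7)(λ² - 9λ + 9).
Step 3 — remaining eigenvalues from the quadratic λ² - 9λ + 9 = 0:
  Δ = 9² - 4·9 = 81 - 36 = 45,  λ = (9 ± √45)/2 = (9 ± 6.7082)/2 ≈ 7.8541 or 1.1459.
  Sorted: λ_1 = 7.8541,  λ_2 = 7,  λ_3 = 1.1459  (check: sum = 16 = tr ✓).

Step 4 — unit eigenvector for λ_1 ≈ 7.8541: v spans the null space of (Sigma - λ_1 I), whose rows are
  r_1 = (-4.8541, 2, 2),  r_2 = (2, -0.8541, -1),  r_3 = (2, -1, -1.8541).
  v is orthogonal to every row, so take v ∝ r_1 × r_2 = ((2)·(-1) - (2)·(-0.8541), (2)·(2) - (-4.8541)·(-1), (-4.8541)·(-0.8541) - (2)·(2)) ≈ (-0.2918, -0.8541, 0.1459).
  Rescale (multiply by -1 so the first nonzero entry is positive): u = (0.2918, 0.8541, -0.1459).
  ||u|| = √((0.2918)² + (0.8541)² + (-0.1459)²) = √(0.8359) ≈ 0.9143,  v_1 = u/||u|| ≈ (0.3192, 0.9342, -0.1596) (||v_1|| = 1).

λ_1 = 7.8541,  λ_2 = 7,  λ_3 = 1.1459;  v_1 ≈ (0.3192, 0.9342, -0.1596)


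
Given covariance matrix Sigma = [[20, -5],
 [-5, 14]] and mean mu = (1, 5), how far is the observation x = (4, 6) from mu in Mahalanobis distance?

Step 1 — centre the observation: (x - mu) = (3, 1).

Step 2 — invert Sigma. det(Sigma) = 20·14 - (-5)² = 255.
  Sigma^{-1} = (1/det) · [[d, -b], [-b, a]] = [[0.0549, 0.0196],
 [0.0196, 0.0784]].

Step 3 — form the quadratic (x - mu)^T · Sigma^{-1} · (x - mu):
  Sigma^{-1} · (x - mu) = (0.1843, 0.1373).
  (x - mu)^T · [Sigma^{-1} · (x - mu)] = (3)·(0.1843) + (1)·(0.1373) = 0.6902.

Step 4 — take square root: d = √(0.6902) ≈ 0.8308.

d(x, mu) = √(0.6902) ≈ 0.8308


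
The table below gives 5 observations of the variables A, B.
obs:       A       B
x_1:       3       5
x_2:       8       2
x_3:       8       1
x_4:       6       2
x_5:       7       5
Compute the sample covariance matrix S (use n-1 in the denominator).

Step 1 — column means:
  mean(A) = (3 + 8 + 8 + 6 + 7) / 5 = 32/5 = 6.4
  mean(B) = (5 + 2 + 1 + 2 + 5) / 5 = 15/5 = 3

Step 2 — sample covariance S[i,j] = (1/(n-1)) · Σ_k (x_{k,i} - mean_i) · (x_{k,j} - mean_j), with n-1 = 4.
  S[A,A] = ((-3.4)·(-3.4) + (1.6)·(1.6) + (1.6)·(1.6) + (-0.4)·(-0.4) + (0.6)·(0.6)) / 4 = 17.2/4 = 4.3
  S[A,B] = ((-3.4)·(2) + (1.6)·(-1) + (1.6)·(-2) + (-0.4)·(-1) + (0.6)·(2)) / 4 = -10/4 = -2.5
  S[B,B] = ((2)·(2) + (-1)·(-1) + (-2)·(-2) + (-1)·(-1) + (2)·(2)) / 4 = 14/4 = 3.5

S is symmetric (S[j,i] = S[i,j]). Assembling:

S = [[4.3, -2.5],
 [-2.5, 3.5]]


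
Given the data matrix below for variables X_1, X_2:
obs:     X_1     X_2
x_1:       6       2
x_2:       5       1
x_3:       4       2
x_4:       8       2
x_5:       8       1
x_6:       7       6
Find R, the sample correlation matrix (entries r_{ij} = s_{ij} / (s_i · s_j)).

Step 1 — column means:
  mean(X_1) = (6 + 5 + 4 + 8 + 8 + 7) / 6 = 38/6 = 6.3333
  mean(X_2) = (2 + 1 + 2 + 2 + 1 + 6) / 6 = 14/6 = 2.3333

Step 2 — sample variances and covariances s[i,j] = (1/(n-1)) · Σ_k (x_{k,i} - mean_i) · (x_{k,j} - mean_j), with n-1 = 5:
  s[X_1,X_1] = ((-0.3333)·(-0.3333) + (-1.3333)·(-1.3333) + (-2.3333)·(-2.3333) + (1.6667)·(1.6667) + (1.6667)·(1.6667) + (0.6667)·(0.6667)) / 5 = 13.3333/5 = 2.6667
  s[X_1,X_2] = ((-0.3333)·(-0.3333) + (-1.3333)·(-1.3333) + (-2.3333)·(-0.3333) + (1.6667)·(-0.3333) + (1.6667)·(-1.3333) + (0.6667)·(3.6667)) / 5 = 2.3333/5 = 0.4667
  s[X_2,X_2] = ((-0.3333)·(-0.3333) + (-1.3333)·(-1.3333) + (-0.3333)·(-0.3333) + (-0.3333)·(-0.3333) + (-1.3333)·(-1.3333) + (3.6667)·(3.6667)) / 5 = 17.3333/5 = 3.4667
  Sample standard deviations s_i = √(s[i,i]):
  s(X_1) = √(2.6667) = 1.633
  s(X_2) = √(3.4667) = 1.8619

Step 3 — r_{ij} = s_{ij} / (s_i · s_j):
  r[X_1,X_1] = 1 (diagonal).
  r[X_1,X_2] = 0.4667 / (1.633 · 1.8619) = 0.4667 / 3.0405 = 0.1535
  r[X_2,X_2] = 1 (diagonal).

R is symmetric with unit diagonal. Assembling:

R = [[1, 0.1535],
 [0.1535, 1]]


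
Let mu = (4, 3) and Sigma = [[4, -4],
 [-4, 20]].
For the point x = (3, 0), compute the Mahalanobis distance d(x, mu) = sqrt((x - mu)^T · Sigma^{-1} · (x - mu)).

Step 1 — centre the observation: (x - mu) = (-1, -3).

Step 2 — invert Sigma. det(Sigma) = 4·20 - (-4)² = 64.
  Sigma^{-1} = (1/det) · [[d, -b], [-b, a]] = [[0.3125, 0.0625],
 [0.0625, 0.0625]].

Step 3 — form the quadratic (x - mu)^T · Sigma^{-1} · (x - mu):
  Sigma^{-1} · (x - mu) = (-0.5, -0.25).
  (x - mu)^T · [Sigma^{-1} · (x - mu)] = (-1)·(-0.5) + (-3)·(-0.25) = 1.25.

Step 4 — take square root: d = √(1.25) ≈ 1.118.

d(x, mu) = √(1.25) ≈ 1.118


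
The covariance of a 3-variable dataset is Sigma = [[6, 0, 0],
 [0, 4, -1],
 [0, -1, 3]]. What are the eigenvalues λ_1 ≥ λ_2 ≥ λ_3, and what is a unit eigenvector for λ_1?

Step 1 — characteristic polynomial p(λ) = det(λI - Sigma) = λ³ - tr·λ² + c_1·λ - det, where tr = trace, c_1 = sum of the principal 2×2 minors, det = det(Sigma):
  tr = 6 + 4 + 3 = 13,
  c_1 = (6·4 - (0)²) + (6·3 - (0)²) + (4·3 - (-1)²) = 24 + 18 + 11 = 53,
  det = 6·(4·3 - (-1)²) - (0)·((0)·3 - (-1)·(0)) + (0)·((0)·(-1) - 4·(0)) = 6·(11) - (0)·(0) + (0)·(0) = 66.
  So p(λ) = λ³ - 13λ² + 53λ - 66.
Step 2 — look for an integer root (rational root theorem: any rational root is an integer divisor of 66). Testing λ = 6:
  p(6) = 216 - 468 + 318 - 66 = 0  ✓
  Dividing out (λ - 6): p(λ) = (λ - 6)(λ² - 7λ + 11).
Step 3 — remaining eigenvalues from the quadratic λ² - 7λ + 11 = 0:
  Δ = 7² - 4·11 = 49 - 44 = 5,  λ = (7 ± √5)/2 = (7 ± 2.2361)/2 ≈ 4.618 or 2.382.
  Sorted: λ_1 = 6,  λ_2 = 4.618,  λ_3 = 2.382  (check: sum = 13 = tr ✓).

Step 4 — unit eigenvector for λ_1 = 6: v spans the null space of (Sigma - λ_1 I), whose rows are
  r_1 = (0, 0, 0),  r_2 = (0, -2, -1),  r_3 = (0, -1, -3).
  v is orthogonal to every row, so take v ∝ r_2 × r_3 = ((-2)·(-3) - (-1)·(-1), (-1)·(0) - (0)·(-3), (0)·(-1) - (-2)·(0)) = (5, 0, 0).
  Rescale (divide by 5): u = (1, 0, 0).
  ||u|| = √((1)² + (0)² + (0)²) = √(1) = 1,  v_1 = u/||u|| ≈ (1, 0, 0) (||v_1|| = 1).

λ_1 = 6,  λ_2 = 4.618,  λ_3 = 2.382;  v_1 ≈ (1, 0, 0)


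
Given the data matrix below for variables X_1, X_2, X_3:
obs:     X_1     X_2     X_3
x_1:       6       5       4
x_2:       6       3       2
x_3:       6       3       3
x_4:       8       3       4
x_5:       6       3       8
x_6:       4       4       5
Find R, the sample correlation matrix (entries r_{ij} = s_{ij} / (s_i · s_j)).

Step 1 — column means:
  mean(X_1) = (6 + 6 + 6 + 8 + 6 + 4) / 6 = 36/6 = 6
  mean(X_2) = (5 + 3 + 3 + 3 + 3 + 4) / 6 = 21/6 = 3.5
  mean(X_3) = (4 + 2 + 3 + 4 + 8 + 5) / 6 = 26/6 = 4.3333

Step 2 — sample variances and covariances s[i,j] = (1/(n-1)) · Σ_k (x_{k,i} - mean_i) · (x_{k,j} - mean_j), with n-1 = 5:
  s[X_1,X_1] = ((0)·(0) + (0)·(0) + (0)·(0) + (2)·(2) + (0)·(0) + (-2)·(-2)) / 5 = 8/5 = 1.6
  s[X_1,X_2] = ((0)·(1.5) + (0)·(-0.5) + (0)·(-0.5) + (2)·(-0.5) + (0)·(-0.5) + (-2)·(0.5)) / 5 = -2/5 = -0.4
  s[X_1,X_3] = ((0)·(-0.3333) + (0)·(-2.3333) + (0)·(-1.3333) + (2)·(-0.3333) + (0)·(3.6667) + (-2)·(0.6667)) / 5 = -2/5 = -0.4
  s[X_2,X_2] = ((1.5)·(1.5) + (-0.5)·(-0.5) + (-0.5)·(-0.5) + (-0.5)·(-0.5) + (-0.5)·(-0.5) + (0.5)·(0.5)) / 5 = 3.5/5 = 0.7
  s[X_2,X_3] = ((1.5)·(-0.3333) + (-0.5)·(-2.3333) + (-0.5)·(-1.3333) + (-0.5)·(-0.3333) + (-0.5)·(3.6667) + (0.5)·(0.6667)) / 5 = 0/5 = 0
  s[X_3,X_3] = ((-0.3333)·(-0.3333) + (-2.3333)·(-2.3333) + (-1.3333)·(-1.3333) + (-0.3333)·(-0.3333) + (3.6667)·(3.6667) + (0.6667)·(0.6667)) / 5 = 21.3333/5 = 4.2667
  Sample standard deviations s_i = √(s[i,i]):
  s(X_1) = √(1.6) = 1.2649
  s(X_2) = √(0.7) = 0.8367
  s(X_3) = √(4.2667) = 2.0656

Step 3 — r_{ij} = s_{ij} / (s_i · s_j):
  r[X_1,X_1] = 1 (diagonal).
  r[X_1,X_2] = -0.4 / (1.2649 · 0.8367) = -0.4 / 1.0583 = -0.378
  r[X_1,X_3] = -0.4 / (1.2649 · 2.0656) = -0.4 / 2.6128 = -0.1531
  r[X_2,X_2] = 1 (diagonal).
  r[X_2,X_3] = 0 / (0.8367 · 2.0656) = 0 / 1.7282 = 0
  r[X_3,X_3] = 1 (diagonal).

R is symmetric with unit diagonal. Assembling:

R = [[1, -0.378, -0.1531],
 [-0.378, 1, 0],
 [-0.1531, 0, 1]]


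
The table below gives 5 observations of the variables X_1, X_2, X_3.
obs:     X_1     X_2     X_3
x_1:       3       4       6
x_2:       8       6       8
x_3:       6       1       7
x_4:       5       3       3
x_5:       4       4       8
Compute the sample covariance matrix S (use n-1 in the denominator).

Step 1 — column means:
  mean(X_1) = (3 + 8 + 6 + 5 + 4) / 5 = 26/5 = 5.2
  mean(X_2) = (4 + 6 + 1 + 3 + 4) / 5 = 18/5 = 3.6
  mean(X_3) = (6 + 8 + 7 + 3 + 8) / 5 = 32/5 = 6.4

Step 2 — sample covariance S[i,j] = (1/(n-1)) · Σ_k (x_{k,i} - mean_i) · (x_{k,j} - mean_j), with n-1 = 4.
  S[X_1,X_1] = ((-2.2)·(-2.2) + (2.8)·(2.8) + (0.8)·(0.8) + (-0.2)·(-0.2) + (-1.2)·(-1.2)) / 4 = 14.8/4 = 3.7
  S[X_1,X_2] = ((-2.2)·(0.4) + (2.8)·(2.4) + (0.8)·(-2.6) + (-0.2)·(-0.6) + (-1.2)·(0.4)) / 4 = 3.4/4 = 0.85
  S[X_1,X_3] = ((-2.2)·(-0.4) + (2.8)·(1.6) + (0.8)·(0.6) + (-0.2)·(-3.4) + (-1.2)·(1.6)) / 4 = 4.6/4 = 1.15
  S[X_2,X_2] = ((0.4)·(0.4) + (2.4)·(2.4) + (-2.6)·(-2.6) + (-0.6)·(-0.6) + (0.4)·(0.4)) / 4 = 13.2/4 = 3.3
  S[X_2,X_3] = ((0.4)·(-0.4) + (2.4)·(1.6) + (-2.6)·(0.6) + (-0.6)·(-3.4) + (0.4)·(1.6)) / 4 = 4.8/4 = 1.2
  S[X_3,X_3] = ((-0.4)·(-0.4) + (1.6)·(1.6) + (0.6)·(0.6) + (-3.4)·(-3.4) + (1.6)·(1.6)) / 4 = 17.2/4 = 4.3

S is symmetric (S[j,i] = S[i,j]). Assembling:

S = [[3.7, 0.85, 1.15],
 [0.85, 3.3, 1.2],
 [1.15, 1.2, 4.3]]


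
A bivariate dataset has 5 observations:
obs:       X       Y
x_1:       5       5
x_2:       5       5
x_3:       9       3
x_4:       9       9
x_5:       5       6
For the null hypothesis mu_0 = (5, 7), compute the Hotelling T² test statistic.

Step 1 — sample mean vector:
  mean(X) = (5 + 5 + 9 + 9 + 5) / 5 = 33/5 = 6.6
  mean(Y) = (5 + 5 + 3 + 9 + 6) / 5 = 28/5 = 5.6
  x̄ = (6.6, 5.6),  deviation x̄ - mu_0 = (6.6, 5.6) - (5, 7) = (1.6, -1.4).

Step 2 — sample covariance matrix, S[i,j] = (1/(n-1)) · Σ_k (x_{k,i} - mean_i) · (x_{k,j} - mean_j), divisor n-1 = 4:
  S[X,X] = ((-1.6)·(-1.6) + (-1.6)·(-1.6) + (2.4)·(2.4) + (2.4)·(2.4) + (-1.6)·(-1.6)) / 4 = 19.2/4 = 4.8
  S[X,Y] = ((-1.6)·(-0.6) + (-1.6)·(-0.6) + (2.4)·(-2.6) + (2.4)·(3.4) + (-1.6)·(0.4)) / 4 = 3.2/4 = 0.8
  S[Y,Y] = ((-0.6)·(-0.6) + (-0.6)·(-0.6) + (-2.6)·(-2.6) + (3.4)·(3.4) + (0.4)·(0.4)) / 4 = 19.2/4 = 4.8
  S = [[4.8, 0.8],
 [0.8, 4.8]].

Step 3 — invert S. det(S) = 4.8·4.8 - (0.8)² = 22.4.
  S^{-1} = (1/det) · [[d, -b], [-b, a]] = [[0.2143, -0.0357],
 [-0.0357, 0.2143]].

Step 4 — quadratic form (x̄ - mu_0)^T · S^{-1} · (x̄ - mu_0):
  S^{-1} · (x̄ - mu_0) = (0.3929, -0.3571),
  (x̄ - mu_0)^T · [...] = (1.6)·(0.3929) + (-1.4)·(-0.3571) = 1.1286.

Step 5 — scale by n: T² = 5 · 1.1286 = 5.6429.

T² ≈ 5.6429


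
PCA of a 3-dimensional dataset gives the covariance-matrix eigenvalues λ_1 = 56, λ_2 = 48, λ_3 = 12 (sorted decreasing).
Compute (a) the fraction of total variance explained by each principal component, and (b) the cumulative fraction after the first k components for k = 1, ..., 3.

Step 1 — total variance = trace(Sigma) = Σ λ_i = 56 + 48 + 12 = 116.

Step 2 — fraction explained by component i = λ_i / Σ λ:
  PC1: 56/116 = 0.4828
  PC2: 48/116 = 0.4138
  PC3: 12/116 = 0.1034

Step 3 — cumulative fraction after k components = (λ_1 + ... + λ_k) / Σ λ:
  k = 1: 56/116 = 0.4828
  k = 2: (56 + 48)/116 = 104/116 = 0.8966
  k = 3: (56 + 48 + 12)/116 = 116/116 = 1

Summary (fraction, with percent):

explained: PC1 0.4828 (48.28%), PC2 0.4138 (41.38%), PC3 0.1034 (10.34%);  cumulative: 0.4828, 0.8966, 1


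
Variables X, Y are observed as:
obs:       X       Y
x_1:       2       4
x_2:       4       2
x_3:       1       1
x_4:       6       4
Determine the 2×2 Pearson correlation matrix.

Step 1 — column means:
  mean(X) = (2 + 4 + 1 + 6) / 4 = 13/4 = 3.25
  mean(Y) = (4 + 2 + 1 + 4) / 4 = 11/4 = 2.75

Step 2 — sample variances and covariances s[i,j] = (1/(n-1)) · Σ_k (x_{k,i} - mean_i) · (x_{k,j} - mean_j), with n-1 = 3:
  s[X,X] = ((-1.25)·(-1.25) + (0.75)·(0.75) + (-2.25)·(-2.25) + (2.75)·(2.75)) / 3 = 14.75/3 = 4.9167
  s[X,Y] = ((-1.25)·(1.25) + (0.75)·(-0.75) + (-2.25)·(-1.75) + (2.75)·(1.25)) / 3 = 5.25/3 = 1.75
  s[Y,Y] = ((1.25)·(1.25) + (-0.75)·(-0.75) + (-1.75)·(-1.75) + (1.25)·(1.25)) / 3 = 6.75/3 = 2.25
  Sample standard deviations s_i = √(s[i,i]):
  s(X) = √(4.9167) = 2.2174
  s(Y) = √(2.25) = 1.5

Step 3 — r_{ij} = s_{ij} / (s_i · s_j):
  r[X,X] = 1 (diagonal).
  r[X,Y] = 1.75 / (2.2174 · 1.5) = 1.75 / 3.326 = 0.5262
  r[Y,Y] = 1 (diagonal).

R is symmetric with unit diagonal. Assembling:

R = [[1, 0.5262],
 [0.5262, 1]]


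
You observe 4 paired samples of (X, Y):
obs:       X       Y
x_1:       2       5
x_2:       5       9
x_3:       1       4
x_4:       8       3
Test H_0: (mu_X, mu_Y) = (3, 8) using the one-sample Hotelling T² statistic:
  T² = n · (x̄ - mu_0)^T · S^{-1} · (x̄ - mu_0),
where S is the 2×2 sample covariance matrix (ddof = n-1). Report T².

Step 1 — sample mean vector:
  mean(X) = (2 + 5 + 1 + 8) / 4 = 16/4 = 4
  mean(Y) = (5 + 9 + 4 + 3) / 4 = 21/4 = 5.25
  x̄ = (4, 5.25),  deviation x̄ - mu_0 = (4, 5.25) - (3, 8) = (1, -2.75).

Step 2 — sample covariance matrix, S[i,j] = (1/(n-1)) · Σ_k (x_{k,i} - mean_i) · (x_{k,j} - mean_j), divisor n-1 = 3:
  S[X,X] = ((-2)·(-2) + (1)·(1) + (-3)·(-3) + (4)·(4)) / 3 = 30/3 = 10
  S[X,Y] = ((-2)·(-0.25) + (1)·(3.75) + (-3)·(-1.25) + (4)·(-2.25)) / 3 = -1/3 = -0.3333
  S[Y,Y] = ((-0.25)·(-0.25) + (3.75)·(3.75) + (-1.25)·(-1.25) + (-2.25)·(-2.25)) / 3 = 20.75/3 = 6.9167
  S = [[10, -0.3333],
 [-0.3333, 6.9167]].

Step 3 — invert S. det(S) = 10·6.9167 - (-0.3333)² = 69.0556.
  S^{-1} = (1/det) · [[d, -b], [-b, a]] = [[0.1002, 0.0048],
 [0.0048, 0.1448]].

Step 4 — quadratic form (x̄ - mu_0)^T · S^{-1} · (x̄ - mu_0):
  S^{-1} · (x̄ - mu_0) = (0.0869, -0.3934),
  (x̄ - mu_0)^T · [...] = (1)·(0.0869) + (-2.75)·(-0.3934) = 1.1687.

Step 5 — scale by n: T² = 4 · 1.1687 = 4.675.

T² ≈ 4.675


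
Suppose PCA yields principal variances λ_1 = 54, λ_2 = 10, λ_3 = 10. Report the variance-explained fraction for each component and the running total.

Step 1 — total variance = trace(Sigma) = Σ λ_i = 54 + 10 + 10 = 74.

Step 2 — fraction explained by component i = λ_i / Σ λ:
  PC1: 54/74 = 0.7297
  PC2: 10/74 = 0.1351
  PC3: 10/74 = 0.1351

Step 3 — cumulative fraction after k components = (λ_1 + ... + λ_k) / Σ λ:
  k = 1: 54/74 = 0.7297
  k = 2: (54 + 10)/74 = 64/74 = 0.8649
  k = 3: (54 + 10 + 10)/74 = 74/74 = 1

Summary (fraction, with percent):

explained: PC1 0.7297 (72.97%), PC2 0.1351 (13.51%), PC3 0.1351 (13.51%);  cumulative: 0.7297, 0.8649, 1


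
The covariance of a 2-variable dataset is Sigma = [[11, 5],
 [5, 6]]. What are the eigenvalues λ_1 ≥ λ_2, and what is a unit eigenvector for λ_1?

Step 1 — characteristic polynomial of 2×2 Sigma:
  det(Sigma - λI) = λ² - trace · λ + det = 0.
  trace = 11 + 6 = 17, det = 11·6 - (5)² = 41.
Step 2 — discriminant:
  Δ = trace² - 4·det = 289 - 164 = 125.
Step 3 — eigenvalues:
  λ = (trace ± √Δ)/2 = (17 ± 11.1803)/2,
  λ_1 = 14.0902,  λ_2 = 2.9098.

Step 4 — unit eigenvector for λ_1: solve (Sigma - λ_1 I)v = 0. First row:
  (11 - 14.0902)·v_x + (5)·v_y = 0, i.e. (-3.0902)·v_x + (5)·v_y = 0,
  so v ∝ (b, λ_1 - a) = (5, 3.0902) = u.
  ||u|| = √((5)² + (3.0902)²) = √(34.5492) ≈ 5.8779,
  v_1 = u/||u|| ≈ (0.8507, 0.5257) (||v_1|| = 1).

λ_1 = 14.0902,  λ_2 = 2.9098;  v_1 ≈ (0.8507, 0.5257)


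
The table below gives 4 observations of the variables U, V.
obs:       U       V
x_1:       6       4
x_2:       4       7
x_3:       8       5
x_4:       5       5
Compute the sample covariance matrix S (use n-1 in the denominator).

Step 1 — column means:
  mean(U) = (6 + 4 + 8 + 5) / 4 = 23/4 = 5.75
  mean(V) = (4 + 7 + 5 + 5) / 4 = 21/4 = 5.25

Step 2 — sample covariance S[i,j] = (1/(n-1)) · Σ_k (x_{k,i} - mean_i) · (x_{k,j} - mean_j), with n-1 = 3.
  S[U,U] = ((0.25)·(0.25) + (-1.75)·(-1.75) + (2.25)·(2.25) + (-0.75)·(-0.75)) / 3 = 8.75/3 = 2.9167
  S[U,V] = ((0.25)·(-1.25) + (-1.75)·(1.75) + (2.25)·(-0.25) + (-0.75)·(-0.25)) / 3 = -3.75/3 = -1.25
  S[V,V] = ((-1.25)·(-1.25) + (1.75)·(1.75) + (-0.25)·(-0.25) + (-0.25)·(-0.25)) / 3 = 4.75/3 = 1.5833

S is symmetric (S[j,i] = S[i,j]). Assembling:

S = [[2.9167, -1.25],
 [-1.25, 1.5833]]


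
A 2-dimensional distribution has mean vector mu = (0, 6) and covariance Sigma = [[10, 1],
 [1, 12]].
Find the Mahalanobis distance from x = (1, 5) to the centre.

Step 1 — centre the observation: (x - mu) = (1, -1).

Step 2 — invert Sigma. det(Sigma) = 10·12 - (1)² = 119.
  Sigma^{-1} = (1/det) · [[d, -b], [-b, a]] = [[0.1008, -0.0084],
 [-0.0084, 0.084]].

Step 3 — form the quadratic (x - mu)^T · Sigma^{-1} · (x - mu):
  Sigma^{-1} · (x - mu) = (0.1092, -0.0924).
  (x - mu)^T · [Sigma^{-1} · (x - mu)] = (1)·(0.1092) + (-1)·(-0.0924) = 0.2017.

Step 4 — take square root: d = √(0.2017) ≈ 0.4491.

d(x, mu) = √(0.2017) ≈ 0.4491


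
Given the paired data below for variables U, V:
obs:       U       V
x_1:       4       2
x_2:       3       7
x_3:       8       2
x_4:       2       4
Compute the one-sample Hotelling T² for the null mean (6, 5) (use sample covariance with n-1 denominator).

Step 1 — sample mean vector:
  mean(U) = (4 + 3 + 8 + 2) / 4 = 17/4 = 4.25
  mean(V) = (2 + 7 + 2 + 4) / 4 = 15/4 = 3.75
  x̄ = (4.25, 3.75),  deviation x̄ - mu_0 = (4.25, 3.75) - (6, 5) = (-1.75, -1.25).

Step 2 — sample covariance matrix, S[i,j] = (1/(n-1)) · Σ_k (x_{k,i} - mean_i) · (x_{k,j} - mean_j), divisor n-1 = 3:
  S[U,U] = ((-0.25)·(-0.25) + (-1.25)·(-1.25) + (3.75)·(3.75) + (-2.25)·(-2.25)) / 3 = 20.75/3 = 6.9167
  S[U,V] = ((-0.25)·(-1.75) + (-1.25)·(3.25) + (3.75)·(-1.75) + (-2.25)·(0.25)) / 3 = -10.75/3 = -3.5833
  S[V,V] = ((-1.75)·(-1.75) + (3.25)·(3.25) + (-1.75)·(-1.75) + (0.25)·(0.25)) / 3 = 16.75/3 = 5.5833
  S = [[6.9167, -3.5833],
 [-3.5833, 5.5833]].

Step 3 — invert S. det(S) = 6.9167·5.5833 - (-3.5833)² = 25.7778.
  S^{-1} = (1/det) · [[d, -b], [-b, a]] = [[0.2166, 0.139],
 [0.139, 0.2683]].

Step 4 — quadratic form (x̄ - mu_0)^T · S^{-1} · (x̄ - mu_0):
  S^{-1} · (x̄ - mu_0) = (-0.5528, -0.5787),
  (x̄ - mu_0)^T · [...] = (-1.75)·(-0.5528) + (-1.25)·(-0.5787) = 1.6907.

Step 5 — scale by n: T² = 4 · 1.6907 = 6.7629.

T² ≈ 6.7629


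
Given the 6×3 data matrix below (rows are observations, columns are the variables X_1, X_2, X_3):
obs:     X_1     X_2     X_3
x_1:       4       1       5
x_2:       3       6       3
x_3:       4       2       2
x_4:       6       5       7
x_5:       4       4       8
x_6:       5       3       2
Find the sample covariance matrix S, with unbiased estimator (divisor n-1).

Step 1 — column means:
  mean(X_1) = (4 + 3 + 4 + 6 + 4 + 5) / 6 = 26/6 = 4.3333
  mean(X_2) = (1 + 6 + 2 + 5 + 4 + 3) / 6 = 21/6 = 3.5
  mean(X_3) = (5 + 3 + 2 + 7 + 8 + 2) / 6 = 27/6 = 4.5

Step 2 — sample covariance S[i,j] = (1/(n-1)) · Σ_k (x_{k,i} - mean_i) · (x_{k,j} - mean_j), with n-1 = 5.
  S[X_1,X_1] = ((-0.3333)·(-0.3333) + (-1.3333)·(-1.3333) + (-0.3333)·(-0.3333) + (1.6667)·(1.6667) + (-0.3333)·(-0.3333) + (0.6667)·(0.6667)) / 5 = 5.3333/5 = 1.0667
  S[X_1,X_2] = ((-0.3333)·(-2.5) + (-1.3333)·(2.5) + (-0.3333)·(-1.5) + (1.6667)·(1.5) + (-0.3333)·(0.5) + (0.6667)·(-0.5)) / 5 = 0/5 = 0
  S[X_1,X_3] = ((-0.3333)·(0.5) + (-1.3333)·(-1.5) + (-0.3333)·(-2.5) + (1.6667)·(2.5) + (-0.3333)·(3.5) + (0.6667)·(-2.5)) / 5 = 4/5 = 0.8
  S[X_2,X_2] = ((-2.5)·(-2.5) + (2.5)·(2.5) + (-1.5)·(-1.5) + (1.5)·(1.5) + (0.5)·(0.5) + (-0.5)·(-0.5)) / 5 = 17.5/5 = 3.5
  S[X_2,X_3] = ((-2.5)·(0.5) + (2.5)·(-1.5) + (-1.5)·(-2.5) + (1.5)·(2.5) + (0.5)·(3.5) + (-0.5)·(-2.5)) / 5 = 5.5/5 = 1.1
  S[X_3,X_3] = ((0.5)·(0.5) + (-1.5)·(-1.5) + (-2.5)·(-2.5) + (2.5)·(2.5) + (3.5)·(3.5) + (-2.5)·(-2.5)) / 5 = 33.5/5 = 6.7

S is symmetric (S[j,i] = S[i,j]). Assembling:

S = [[1.0667, 0, 0.8],
 [0, 3.5, 1.1],
 [0.8, 1.1, 6.7]]


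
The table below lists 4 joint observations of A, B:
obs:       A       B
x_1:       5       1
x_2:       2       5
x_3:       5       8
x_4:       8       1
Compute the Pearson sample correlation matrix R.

Step 1 — column means:
  mean(A) = (5 + 2 + 5 + 8) / 4 = 20/4 = 5
  mean(B) = (1 + 5 + 8 + 1) / 4 = 15/4 = 3.75

Step 2 — sample variances and covariances s[i,j] = (1/(n-1)) · Σ_k (x_{k,i} - mean_i) · (x_{k,j} - mean_j), with n-1 = 3:
  s[A,A] = ((0)·(0) + (-3)·(-3) + (0)·(0) + (3)·(3)) / 3 = 18/3 = 6
  s[A,B] = ((0)·(-2.75) + (-3)·(1.25) + (0)·(4.25) + (3)·(-2.75)) / 3 = -12/3 = -4
  s[B,B] = ((-2.75)·(-2.75) + (1.25)·(1.25) + (4.25)·(4.25) + (-2.75)·(-2.75)) / 3 = 34.75/3 = 11.5833
  Sample standard deviations s_i = √(s[i,i]):
  s(A) = √(6) = 2.4495
  s(B) = √(11.5833) = 3.4034

Step 3 — r_{ij} = s_{ij} / (s_i · s_j):
  r[A,A] = 1 (diagonal).
  r[A,B] = -4 / (2.4495 · 3.4034) = -4 / 8.3367 = -0.4798
  r[B,B] = 1 (diagonal).

R is symmetric with unit diagonal. Assembling:

R = [[1, -0.4798],
 [-0.4798, 1]]


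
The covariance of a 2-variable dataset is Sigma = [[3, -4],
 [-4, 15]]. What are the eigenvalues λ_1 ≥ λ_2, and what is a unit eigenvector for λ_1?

Step 1 — characteristic polynomial of 2×2 Sigma:
  det(Sigma - λI) = λ² - trace · λ + det = 0.
  trace = 3 + 15 = 18, det = 3·15 - (-4)² = 29.
Step 2 — discriminant:
  Δ = trace² - 4·det = 324 - 116 = 208.
Step 3 — eigenvalues:
  λ = (trace ± √Δ)/2 = (18 ± 14.4222)/2,
  λ_1 = 16.2111,  λ_2 = 1.7889.

Step 4 — unit eigenvector for λ_1: solve (Sigma - λ_1 I)v = 0. First row:
  (3 - 16.2111)·v_x + (-4)·v_y = 0, i.e. (-13.2111)·v_x + (-4)·v_y = 0,
  so v ∝ (b, λ_1 - a) = (-4, 13.2111); multiply by -1 so the first entry is positive: u = (4, -13.2111).
  ||u|| = √((4)² + (-13.2111)²) = √(190.5332) ≈ 13.8034,
  v_1 = u/||u|| ≈ (0.2898, -0.9571) (||v_1|| = 1).

λ_1 = 16.2111,  λ_2 = 1.7889;  v_1 ≈ (0.2898, -0.9571)


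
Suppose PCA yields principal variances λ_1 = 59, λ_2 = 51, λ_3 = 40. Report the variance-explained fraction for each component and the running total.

Step 1 — total variance = trace(Sigma) = Σ λ_i = 59 + 51 + 40 = 150.

Step 2 — fraction explained by component i = λ_i / Σ λ:
  PC1: 59/150 = 0.3933
  PC2: 51/150 = 0.34
  PC3: 40/150 = 0.2667

Step 3 — cumulative fraction after k components = (λ_1 + ... + λ_k) / Σ λ:
  k = 1: 59/150 = 0.3933
  k = 2: (59 + 51)/150 = 110/150 = 0.7333
  k = 3: (59 + 51 + 40)/150 = 150/150 = 1

Summary (fraction, with percent):

explained: PC1 0.3933 (39.33%), PC2 0.34 (34%), PC3 0.2667 (26.67%);  cumulative: 0.3933, 0.7333, 1


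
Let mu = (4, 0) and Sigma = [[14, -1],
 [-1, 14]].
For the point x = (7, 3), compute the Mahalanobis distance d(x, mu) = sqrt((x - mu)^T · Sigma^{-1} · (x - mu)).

Step 1 — centre the observation: (x - mu) = (3, 3).

Step 2 — invert Sigma. det(Sigma) = 14·14 - (-1)² = 195.
  Sigma^{-1} = (1/det) · [[d, -b], [-b, a]] = [[0.0718, 0.0051],
 [0.0051, 0.0718]].

Step 3 — form the quadratic (x - mu)^T · Sigma^{-1} · (x - mu):
  Sigma^{-1} · (x - mu) = (0.2308, 0.2308).
  (x - mu)^T · [Sigma^{-1} · (x - mu)] = (3)·(0.2308) + (3)·(0.2308) = 1.3846.

Step 4 — take square root: d = √(1.3846) ≈ 1.1767.

d(x, mu) = √(1.3846) ≈ 1.1767


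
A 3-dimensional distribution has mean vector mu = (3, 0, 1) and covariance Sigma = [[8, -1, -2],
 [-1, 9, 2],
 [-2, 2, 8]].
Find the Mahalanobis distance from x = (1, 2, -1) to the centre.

Step 1 — centre the observation: (x - mu) = (-2, 2, -2).

Step 2 — invert Sigma (cofactor / det for 3×3, or solve directly):
  Sigma^{-1} = [[0.1339, 0.0079, 0.0315],
 [0.0079, 0.1181, -0.0276],
 [0.0315, -0.0276, 0.1398]].

Step 3 — form the quadratic (x - mu)^T · Sigma^{-1} · (x - mu):
  Sigma^{-1} · (x - mu) = (-0.315, 0.2756, -0.3976).
  (x - mu)^T · [Sigma^{-1} · (x - mu)] = (-2)·(-0.315) + (2)·(0.2756) + (-2)·(-0.3976) = 1.9764.

Step 4 — take square root: d = √(1.9764) ≈ 1.4058.

d(x, mu) = √(1.9764) ≈ 1.4058


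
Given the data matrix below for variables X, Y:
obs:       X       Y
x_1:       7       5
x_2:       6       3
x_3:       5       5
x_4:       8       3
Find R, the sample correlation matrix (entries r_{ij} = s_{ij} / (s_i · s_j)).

Step 1 — column means:
  mean(X) = (7 + 6 + 5 + 8) / 4 = 26/4 = 6.5
  mean(Y) = (5 + 3 + 5 + 3) / 4 = 16/4 = 4

Step 2 — sample variances and covariances s[i,j] = (1/(n-1)) · Σ_k (x_{k,i} - mean_i) · (x_{k,j} - mean_j), with n-1 = 3:
  s[X,X] = ((0.5)·(0.5) + (-0.5)·(-0.5) + (-1.5)·(-1.5) + (1.5)·(1.5)) / 3 = 5/3 = 1.6667
  s[X,Y] = ((0.5)·(1) + (-0.5)·(-1) + (-1.5)·(1) + (1.5)·(-1)) / 3 = -2/3 = -0.6667
  s[Y,Y] = ((1)·(1) + (-1)·(-1) + (1)·(1) + (-1)·(-1)) / 3 = 4/3 = 1.3333
  Sample standard deviations s_i = √(s[i,i]):
  s(X) = √(1.6667) = 1.291
  s(Y) = √(1.3333) = 1.1547

Step 3 — r_{ij} = s_{ij} / (s_i · s_j):
  r[X,X] = 1 (diagonal).
  r[X,Y] = -0.6667 / (1.291 · 1.1547) = -0.6667 / 1.4907 = -0.4472
  r[Y,Y] = 1 (diagonal).

R is symmetric with unit diagonal. Assembling:

R = [[1, -0.4472],
 [-0.4472, 1]]


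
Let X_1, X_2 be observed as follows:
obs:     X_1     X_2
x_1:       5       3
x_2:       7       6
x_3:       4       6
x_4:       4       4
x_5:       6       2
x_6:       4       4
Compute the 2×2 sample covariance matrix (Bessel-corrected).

Step 1 — column means:
  mean(X_1) = (5 + 7 + 4 + 4 + 6 + 4) / 6 = 30/6 = 5
  mean(X_2) = (3 + 6 + 6 + 4 + 2 + 4) / 6 = 25/6 = 4.1667

Step 2 — sample covariance S[i,j] = (1/(n-1)) · Σ_k (x_{k,i} - mean_i) · (x_{k,j} - mean_j), with n-1 = 5.
  S[X_1,X_1] = ((0)·(0) + (2)·(2) + (-1)·(-1) + (-1)·(-1) + (1)·(1) + (-1)·(-1)) / 5 = 8/5 = 1.6
  S[X_1,X_2] = ((0)·(-1.1667) + (2)·(1.8333) + (-1)·(1.8333) + (-1)·(-0.1667) + (1)·(-2.1667) + (-1)·(-0.1667)) / 5 = 0/5 = 0
  S[X_2,X_2] = ((-1.1667)·(-1.1667) + (1.8333)·(1.8333) + (1.8333)·(1.8333) + (-0.1667)·(-0.1667) + (-2.1667)·(-2.1667) + (-0.1667)·(-0.1667)) / 5 = 12.8333/5 = 2.5667

S is symmetric (S[j,i] = S[i,j]). Assembling:

S = [[1.6, 0],
 [0, 2.5667]]


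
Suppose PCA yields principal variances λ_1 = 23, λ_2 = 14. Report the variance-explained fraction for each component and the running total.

Step 1 — total variance = trace(Sigma) = Σ λ_i = 23 + 14 = 37.

Step 2 — fraction explained by component i = λ_i / Σ λ:
  PC1: 23/37 = 0.6216
  PC2: 14/37 = 0.3784

Step 3 — cumulative fraction after k components = (λ_1 + ... + λ_k) / Σ λ:
  k = 1: 23/37 = 0.6216
  k = 2: (23 + 14)/37 = 37/37 = 1

Summary (fraction, with percent):

explained: PC1 0.6216 (62.16%), PC2 0.3784 (37.84%);  cumulative: 0.6216, 1


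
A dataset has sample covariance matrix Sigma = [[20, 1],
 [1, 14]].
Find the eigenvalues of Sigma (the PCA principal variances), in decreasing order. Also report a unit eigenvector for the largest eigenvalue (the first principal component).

Step 1 — characteristic polynomial of 2×2 Sigma:
  det(Sigma - λI) = λ² - trace · λ + det = 0.
  trace = 20 + 14 = 34, det = 20·14 - (1)² = 279.
Step 2 — discriminant:
  Δ = trace² - 4·det = 1156 - 1116 = 40.
Step 3 — eigenvalues:
  λ = (trace ± √Δ)/2 = (34 ± 6.3246)/2,
  λ_1 = 20.1623,  λ_2 = 13.8377.

Step 4 — unit eigenvector for λ_1: solve (Sigma - λ_1 I)v = 0. First row:
  (20 - 20.1623)·v_x + (1)·v_y = 0, i.e. (-0.1623)·v_x + (1)·v_y = 0,
  so v ∝ (b, λ_1 - a) = (1, 0.1623) = u.
  ||u|| = √((1)² + (0.1623)²) = √(1.0263) ≈ 1.0131,
  v_1 = u/||u|| ≈ (0.9871, 0.1602) (||v_1|| = 1).

λ_1 = 20.1623,  λ_2 = 13.8377;  v_1 ≈ (0.9871, 0.1602)


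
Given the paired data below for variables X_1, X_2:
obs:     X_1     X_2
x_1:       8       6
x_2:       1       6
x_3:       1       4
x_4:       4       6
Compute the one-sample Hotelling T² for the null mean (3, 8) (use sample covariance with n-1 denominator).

Step 1 — sample mean vector:
  mean(X_1) = (8 + 1 + 1 + 4) / 4 = 14/4 = 3.5
  mean(X_2) = (6 + 6 + 4 + 6) / 4 = 22/4 = 5.5
  x̄ = (3.5, 5.5),  deviation x̄ - mu_0 = (3.5, 5.5) - (3, 8) = (0.5, -2.5).

Step 2 — sample covariance matrix, S[i,j] = (1/(n-1)) · Σ_k (x_{k,i} - mean_i) · (x_{k,j} - mean_j), divisor n-1 = 3:
  S[X_1,X_1] = ((4.5)·(4.5) + (-2.5)·(-2.5) + (-2.5)·(-2.5) + (0.5)·(0.5)) / 3 = 33/3 = 11
  S[X_1,X_2] = ((4.5)·(0.5) + (-2.5)·(0.5) + (-2.5)·(-1.5) + (0.5)·(0.5)) / 3 = 5/3 = 1.6667
  S[X_2,X_2] = ((0.5)·(0.5) + (0.5)·(0.5) + (-1.5)·(-1.5) + (0.5)·(0.5)) / 3 = 3/3 = 1
  S = [[11, 1.6667],
 [1.6667, 1]].

Step 3 — invert S. det(S) = 11·1 - (1.6667)² = 8.2222.
  S^{-1} = (1/det) · [[d, -b], [-b, a]] = [[0.1216, -0.2027],
 [-0.2027, 1.3378]].

Step 4 — quadratic form (x̄ - mu_0)^T · S^{-1} · (x̄ - mu_0):
  S^{-1} · (x̄ - mu_0) = (0.5676, -3.4459),
  (x̄ - mu_0)^T · [...] = (0.5)·(0.5676) + (-2.5)·(-3.4459) = 8.8986.

Step 5 — scale by n: T² = 4 · 8.8986 = 35.5946.

T² ≈ 35.5946


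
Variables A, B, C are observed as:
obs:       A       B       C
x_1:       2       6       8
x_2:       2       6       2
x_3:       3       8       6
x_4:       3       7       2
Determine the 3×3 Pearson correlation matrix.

Step 1 — column means:
  mean(A) = (2 + 2 + 3 + 3) / 4 = 10/4 = 2.5
  mean(B) = (6 + 6 + 8 + 7) / 4 = 27/4 = 6.75
  mean(C) = (8 + 2 + 6 + 2) / 4 = 18/4 = 4.5

Step 2 — sample variances and covariances s[i,j] = (1/(n-1)) · Σ_k (x_{k,i} - mean_i) · (x_{k,j} - mean_j), with n-1 = 3:
  s[A,A] = ((-0.5)·(-0.5) + (-0.5)·(-0.5) + (0.5)·(0.5) + (0.5)·(0.5)) / 3 = 1/3 = 0.3333
  s[A,B] = ((-0.5)·(-0.75) + (-0.5)·(-0.75) + (0.5)·(1.25) + (0.5)·(0.25)) / 3 = 1.5/3 = 0.5
  s[A,C] = ((-0.5)·(3.5) + (-0.5)·(-2.5) + (0.5)·(1.5) + (0.5)·(-2.5)) / 3 = -1/3 = -0.3333
  s[B,B] = ((-0.75)·(-0.75) + (-0.75)·(-0.75) + (1.25)·(1.25) + (0.25)·(0.25)) / 3 = 2.75/3 = 0.9167
  s[B,C] = ((-0.75)·(3.5) + (-0.75)·(-2.5) + (1.25)·(1.5) + (0.25)·(-2.5)) / 3 = 0.5/3 = 0.1667
  s[C,C] = ((3.5)·(3.5) + (-2.5)·(-2.5) + (1.5)·(1.5) + (-2.5)·(-2.5)) / 3 = 27/3 = 9
  Sample standard deviations s_i = √(s[i,i]):
  s(A) = √(0.3333) = 0.5774
  s(B) = √(0.9167) = 0.9574
  s(C) = √(9) = 3

Step 3 — r_{ij} = s_{ij} / (s_i · s_j):
  r[A,A] = 1 (diagonal).
  r[A,B] = 0.5 / (0.5774 · 0.9574) = 0.5 / 0.5528 = 0.9045
  r[A,C] = -0.3333 / (0.5774 · 3) = -0.3333 / 1.7321 = -0.1925
  r[B,B] = 1 (diagonal).
  r[B,C] = 0.1667 / (0.9574 · 3) = 0.1667 / 2.8723 = 0.058
  r[C,C] = 1 (diagonal).

R is symmetric with unit diagonal. Assembling:

R = [[1, 0.9045, -0.1925],
 [0.9045, 1, 0.058],
 [-0.1925, 0.058, 1]]


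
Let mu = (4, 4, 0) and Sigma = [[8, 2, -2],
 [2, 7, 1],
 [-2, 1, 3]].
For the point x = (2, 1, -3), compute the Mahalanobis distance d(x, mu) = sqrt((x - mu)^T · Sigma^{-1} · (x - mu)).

Step 1 — centre the observation: (x - mu) = (-2, -3, -3).

Step 2 — invert Sigma (cofactor / det for 3×3, or solve directly):
  Sigma^{-1} = [[0.1786, -0.0714, 0.1429],
 [-0.0714, 0.1786, -0.1071],
 [0.1429, -0.1071, 0.4643]].

Step 3 — form the quadratic (x - mu)^T · Sigma^{-1} · (x - mu):
  Sigma^{-1} · (x - mu) = (-0.5714, -0.0714, -1.3571).
  (x - mu)^T · [Sigma^{-1} · (x - mu)] = (-2)·(-0.5714) + (-3)·(-0.0714) + (-3)·(-1.3571) = 5.4286.

Step 4 — take square root: d = √(5.4286) ≈ 2.3299.

d(x, mu) = √(5.4286) ≈ 2.3299


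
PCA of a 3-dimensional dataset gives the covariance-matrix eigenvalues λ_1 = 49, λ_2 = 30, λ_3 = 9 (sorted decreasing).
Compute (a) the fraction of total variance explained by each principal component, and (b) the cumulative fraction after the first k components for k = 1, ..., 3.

Step 1 — total variance = trace(Sigma) = Σ λ_i = 49 + 30 + 9 = 88.

Step 2 — fraction explained by component i = λ_i / Σ λ:
  PC1: 49/88 = 0.5568
  PC2: 30/88 = 0.3409
  PC3: 9/88 = 0.1023

Step 3 — cumulative fraction after k components = (λ_1 + ... + λ_k) / Σ λ:
  k = 1: 49/88 = 0.5568
  k = 2: (49 + 30)/88 = 79/88 = 0.8977
  k = 3: (49 + 30 + 9)/88 = 88/88 = 1

Summary (fraction, with percent):

explained: PC1 0.5568 (55.68%), PC2 0.3409 (34.09%), PC3 0.1023 (10.23%);  cumulative: 0.5568, 0.8977, 1


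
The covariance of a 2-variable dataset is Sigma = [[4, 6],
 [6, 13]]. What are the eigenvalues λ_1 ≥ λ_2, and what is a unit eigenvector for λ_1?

Step 1 — characteristic polynomial of 2×2 Sigma:
  det(Sigma - λI) = λ² - trace · λ + det = 0.
  trace = 4 + 13 = 17, det = 4·13 - (6)² = 16.
Step 2 — discriminant:
  Δ = trace² - 4·det = 289 - 64 = 225.
Step 3 — eigenvalues:
  λ = (trace ± √Δ)/2 = (17 ± 15)/2,
  λ_1 = 16,  λ_2 = 1.

Step 4 — unit eigenvector for λ_1: solve (Sigma - λ_1 I)v = 0. First row:
  (4 - 16)·v_x + (6)·v_y = 0, i.e. (-12)·v_x + (6)·v_y = 0,
  so v ∝ (b, λ_1 - a) = (6, 12) = u.
  ||u|| = √((6)² + (12)²) = √(180) ≈ 13.4164,
  v_1 = u/||u|| ≈ (0.4472, 0.8944) (||v_1|| = 1).

λ_1 = 16,  λ_2 = 1;  v_1 ≈ (0.4472, 0.8944)


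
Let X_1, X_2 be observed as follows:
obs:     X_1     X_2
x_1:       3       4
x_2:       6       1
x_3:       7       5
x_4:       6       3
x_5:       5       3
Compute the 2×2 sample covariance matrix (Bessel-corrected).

Step 1 — column means:
  mean(X_1) = (3 + 6 + 7 + 6 + 5) / 5 = 27/5 = 5.4
  mean(X_2) = (4 + 1 + 5 + 3 + 3) / 5 = 16/5 = 3.2

Step 2 — sample covariance S[i,j] = (1/(n-1)) · Σ_k (x_{k,i} - mean_i) · (x_{k,j} - mean_j), with n-1 = 4.
  S[X_1,X_1] = ((-2.4)·(-2.4) + (0.6)·(0.6) + (1.6)·(1.6) + (0.6)·(0.6) + (-0.4)·(-0.4)) / 4 = 9.2/4 = 2.3
  S[X_1,X_2] = ((-2.4)·(0.8) + (0.6)·(-2.2) + (1.6)·(1.8) + (0.6)·(-0.2) + (-0.4)·(-0.2)) / 4 = -0.4/4 = -0.1
  S[X_2,X_2] = ((0.8)·(0.8) + (-2.2)·(-2.2) + (1.8)·(1.8) + (-0.2)·(-0.2) + (-0.2)·(-0.2)) / 4 = 8.8/4 = 2.2

S is symmetric (S[j,i] = S[i,j]). Assembling:

S = [[2.3, -0.1],
 [-0.1, 2.2]]


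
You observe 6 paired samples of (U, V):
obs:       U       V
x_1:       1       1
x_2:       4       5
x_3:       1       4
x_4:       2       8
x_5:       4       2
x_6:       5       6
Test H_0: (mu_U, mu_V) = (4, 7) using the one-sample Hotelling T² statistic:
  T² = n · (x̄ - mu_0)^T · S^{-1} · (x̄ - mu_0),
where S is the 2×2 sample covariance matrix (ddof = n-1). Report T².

Step 1 — sample mean vector:
  mean(U) = (1 + 4 + 1 + 2 + 4 + 5) / 6 = 17/6 = 2.8333
  mean(V) = (1 + 5 + 4 + 8 + 2 + 6) / 6 = 26/6 = 4.3333
  x̄ = (2.8333, 4.3333),  deviation x̄ - mu_0 = (2.8333, 4.3333) - (4, 7) = (-1.1667, -2.6667).

Step 2 — sample covariance matrix, S[i,j] = (1/(n-1)) · Σ_k (x_{k,i} - mean_i) · (x_{k,j} - mean_j), divisor n-1 = 5:
  S[U,U] = ((-1.8333)·(-1.8333) + (1.1667)·(1.1667) + (-1.8333)·(-1.8333) + (-0.8333)·(-0.8333) + (1.1667)·(1.1667) + (2.1667)·(2.1667)) / 5 = 14.8333/5 = 2.9667
  S[U,V] = ((-1.8333)·(-3.3333) + (1.1667)·(0.6667) + (-1.8333)·(-0.3333) + (-0.8333)·(3.6667) + (1.1667)·(-2.3333) + (2.1667)·(1.6667)) / 5 = 5.3333/5 = 1.0667
  S[V,V] = ((-3.3333)·(-3.3333) + (0.6667)·(0.6667) + (-0.3333)·(-0.3333) + (3.6667)·(3.6667) + (-2.3333)·(-2.3333) + (1.6667)·(1.6667)) / 5 = 33.3333/5 = 6.6667
  S = [[2.9667, 1.0667],
 [1.0667, 6.6667]].

Step 3 — invert S. det(S) = 2.9667·6.6667 - (1.0667)² = 18.64.
  S^{-1} = (1/det) · [[d, -b], [-b, a]] = [[0.3577, -0.0572],
 [-0.0572, 0.1592]].

Step 4 — quadratic form (x̄ - mu_0)^T · S^{-1} · (x̄ - mu_0):
  S^{-1} · (x̄ - mu_0) = (-0.2647, -0.3577),
  (x̄ - mu_0)^T · [...] = (-1.1667)·(-0.2647) + (-2.6667)·(-0.3577) = 1.2625.

Step 5 — scale by n: T² = 6 · 1.2625 = 7.5751.

T² ≈ 7.5751


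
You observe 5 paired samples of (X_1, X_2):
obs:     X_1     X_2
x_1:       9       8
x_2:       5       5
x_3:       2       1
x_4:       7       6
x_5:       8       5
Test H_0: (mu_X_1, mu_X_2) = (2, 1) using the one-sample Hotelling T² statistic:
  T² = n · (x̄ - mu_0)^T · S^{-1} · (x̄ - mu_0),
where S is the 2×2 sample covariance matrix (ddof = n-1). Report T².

Step 1 — sample mean vector:
  mean(X_1) = (9 + 5 + 2 + 7 + 8) / 5 = 31/5 = 6.2
  mean(X_2) = (8 + 5 + 1 + 6 + 5) / 5 = 25/5 = 5
  x̄ = (6.2, 5),  deviation x̄ - mu_0 = (6.2, 5) - (2, 1) = (4.2, 4).

Step 2 — sample covariance matrix, S[i,j] = (1/(n-1)) · Σ_k (x_{k,i} - mean_i) · (x_{k,j} - mean_j), divisor n-1 = 4:
  S[X_1,X_1] = ((2.8)·(2.8) + (-1.2)·(-1.2) + (-4.2)·(-4.2) + (0.8)·(0.8) + (1.8)·(1.8)) / 4 = 30.8/4 = 7.7
  S[X_1,X_2] = ((2.8)·(3) + (-1.2)·(0) + (-4.2)·(-4) + (0.8)·(1) + (1.8)·(0)) / 4 = 26/4 = 6.5
  S[X_2,X_2] = ((3)·(3) + (0)·(0) + (-4)·(-4) + (1)·(1) + (0)·(0)) / 4 = 26/4 = 6.5
  S = [[7.7, 6.5],
 [6.5, 6.5]].

Step 3 — invert S. det(S) = 7.7·6.5 - (6.5)² = 7.8.
  S^{-1} = (1/det) · [[d, -b], [-b, a]] = [[0.8333, -0.8333],
 [-0.8333, 0.9872]].

Step 4 — quadratic form (x̄ - mu_0)^T · S^{-1} · (x̄ - mu_0):
  S^{-1} · (x̄ - mu_0) = (0.1667, 0.4487),
  (x̄ - mu_0)^T · [...] = (4.2)·(0.1667) + (4)·(0.4487) = 2.4949.

Step 5 — scale by n: T² = 5 · 2.4949 = 12.4744.

T² ≈ 12.4744
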